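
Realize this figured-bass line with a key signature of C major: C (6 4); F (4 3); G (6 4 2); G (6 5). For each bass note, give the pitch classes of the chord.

C, F, A | F, A, B, D | G, A, C, E | G, B, D, E

C (6/4): C, F, A.
F (6/4/3): F, A, B, D.
G (6/4/2): G, A, C, E.
G (6/5/3): G, B, D, E.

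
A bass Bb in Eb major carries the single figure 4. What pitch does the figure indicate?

Counting 3 letter steps above Bb lands on E; in Eb major, that letter is Eb.

Eb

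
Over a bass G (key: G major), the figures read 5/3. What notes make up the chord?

A third above G in this key is B.
A fifth above G in this key is D.
Together with the bass G, this spells G major in root position.

G, B, D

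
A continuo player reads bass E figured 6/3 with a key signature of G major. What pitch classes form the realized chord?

A third above E in this key is G.
A sixth above E in this key is C.
Together with the bass E, this spells C major in first inversion.

E, G, C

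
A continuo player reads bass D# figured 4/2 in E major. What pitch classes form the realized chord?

The written figures 4/2 are shorthand for 6/4/2: the 6 is implied.
A second above D# in this key is E.
A fourth above D# in this key is G#.
A sixth above D# in this key is B.
Together with the bass D#, this spells E major seventh in third inversion.

D#, E, G#, B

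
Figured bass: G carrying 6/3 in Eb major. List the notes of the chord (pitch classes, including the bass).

G, Bb, Eb

A third above G in this key is Bb.
A sixth above G in this key is Eb.
Together with the bass G, this spells Eb major in first inversion.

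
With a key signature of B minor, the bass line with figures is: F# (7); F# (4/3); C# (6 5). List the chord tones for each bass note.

F# (7/5/3): F#, A, C#, E.
F# (6/4/3): F#, A, B, D.
C# (6/5/3): C#, E, G, A.

F#, A, C#, E | F#, A, B, D | C#, E, G, A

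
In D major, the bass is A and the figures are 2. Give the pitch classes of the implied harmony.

A, B, D, F#

The written figures 2 are shorthand for 6/4/2: the 6/4 are implied.
A second above A in this key is B.
A fourth above A in this key is D.
A sixth above A in this key is F#.
Together with the bass A, this spells B minor seventh in third inversion.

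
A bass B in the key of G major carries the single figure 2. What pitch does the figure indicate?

Counting 1 letter step above B lands on C; in G major, that letter is C.

C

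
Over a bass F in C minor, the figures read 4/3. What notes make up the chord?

F, Ab, Bb, D

The written figures 4/3 are shorthand for 6/4/3: the 6 is implied.
A third above F in this key is Ab.
A fourth above F in this key is Bb.
A sixth above F in this key is D.
Together with the bass F, this spells Bb dominant seventh in second inversion.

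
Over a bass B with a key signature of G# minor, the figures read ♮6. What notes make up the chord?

The written figures ♮6 are shorthand for 6/3: the 3 is implied.
A third above B in this key is D#.
A sixth above B in this key is G#, made natural (G) by the ♮ figure.
Together with the bass B, this spells G augmented in first inversion.

B, D#, G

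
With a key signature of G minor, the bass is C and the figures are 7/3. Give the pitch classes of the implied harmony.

The written figures 7/3 are shorthand for 7/5/3: the 5 is implied.
A third above C in this key is Eb.
A fifth above C in this key is G.
A seventh above C in this key is Bb.
Together with the bass C, this spells C minor seventh in root position.

C, Eb, G, Bb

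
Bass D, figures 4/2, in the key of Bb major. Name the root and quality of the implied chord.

Eb major seventh

The figures 4/2 indicate a seventh chord in third inversion.
In third inversion the root lies a second above the bass: a second above D in Bb major is Eb.
The chord tones are D, Eb, G, Bb, giving Eb major seventh.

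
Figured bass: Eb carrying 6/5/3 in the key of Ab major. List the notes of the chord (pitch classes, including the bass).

Eb, G, Bb, C

A third above Eb in this key is G.
A fifth above Eb in this key is Bb.
A sixth above Eb in this key is C.
Together with the bass Eb, this spells C minor seventh in first inversion.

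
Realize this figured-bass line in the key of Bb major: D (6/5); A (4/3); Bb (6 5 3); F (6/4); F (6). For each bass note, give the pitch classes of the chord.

D, F, A, Bb | A, C, D, F | Bb, D, F, G | F, Bb, D | F, A, D

D (6/5/3): D, F, A, Bb.
A (6/4/3): A, C, D, F.
Bb (6/5/3): Bb, D, F, G.
F (6/4): F, Bb, D.
F (6/3): F, A, D.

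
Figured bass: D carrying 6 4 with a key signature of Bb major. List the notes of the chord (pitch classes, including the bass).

D, G, Bb

A fourth above D in this key is G.
A sixth above D in this key is Bb.
Together with the bass D, this spells G minor in second inversion.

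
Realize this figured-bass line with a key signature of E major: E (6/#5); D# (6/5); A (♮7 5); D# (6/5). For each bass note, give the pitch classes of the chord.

E, G#, B#, C# | D#, F#, A, B | A, C#, E, G | D#, F#, A, B

E (6/#5/3): E, G#, B#, C#.
D# (6/5/3): D#, F#, A, B.
A (♮7/5/3): A, C#, E, G.
D# (6/5/3): D#, F#, A, B.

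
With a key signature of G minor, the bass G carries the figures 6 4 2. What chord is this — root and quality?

A half-diminished seventh

The figures 6 4 2 indicate a seventh chord in third inversion.
In third inversion the root lies a second above the bass: a second above G in G minor is A.
The chord tones are G, A, C, Eb, giving A half-diminished seventh.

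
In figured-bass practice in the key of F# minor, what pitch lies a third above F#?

Counting 2 letter steps above F# lands on A; in F# minor, that letter is A.

A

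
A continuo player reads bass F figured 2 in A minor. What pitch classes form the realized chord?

F, G, B, D

The written figures 2 are shorthand for 6/4/2: the 6/4 are implied.
A second above F in this key is G.
A fourth above F in this key is B.
A sixth above F in this key is D.
Together with the bass F, this spells G dominant seventh in third inversion.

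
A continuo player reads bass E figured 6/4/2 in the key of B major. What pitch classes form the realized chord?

E, F#, A#, C#

A second above E in this key is F#.
A fourth above E in this key is A#.
A sixth above E in this key is C#.
Together with the bass E, this spells F# dominant seventh in third inversion.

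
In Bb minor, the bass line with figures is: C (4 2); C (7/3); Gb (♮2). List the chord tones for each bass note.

C, Db, F, Ab | C, Eb, Gb, Bb | Gb, A, C, Eb

C (6/4/2): C, Db, F, Ab.
C (7/5/3): C, Eb, Gb, Bb.
Gb (6/4/♮2): Gb, A, C, Eb.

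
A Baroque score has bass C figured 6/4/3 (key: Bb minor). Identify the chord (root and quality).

The figures 6/4/3 indicate a seventh chord in second inversion.
In second inversion the root lies a fourth above the bass: a fourth above C in Bb minor is F.
The chord tones are C, Eb, F, Ab, giving F minor seventh.

F minor seventh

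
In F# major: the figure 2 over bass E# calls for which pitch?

F#

Counting 1 letter step above E# lands on F; in F# major, that letter is F#.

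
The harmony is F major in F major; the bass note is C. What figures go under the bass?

C is the fifth of F major, so the chord is in second inversion.
A triad in second inversion is figured 6/4, conventionally abbreviated 6/4.

6/4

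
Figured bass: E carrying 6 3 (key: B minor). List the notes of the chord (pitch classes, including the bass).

A third above E in this key is G.
A sixth above E in this key is C#.
Together with the bass E, this spells C# diminished in first inversion.

E, G, C#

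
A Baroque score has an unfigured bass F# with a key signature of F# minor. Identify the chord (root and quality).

An unfigured bass indicates a triad in root position.
In root position the bass is the root, so the root is F#.
The chord tones are F#, A, C#, giving F# minor.

F# minor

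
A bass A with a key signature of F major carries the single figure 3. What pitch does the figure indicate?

C

Counting 2 letter steps above A lands on C; in F major, that letter is C.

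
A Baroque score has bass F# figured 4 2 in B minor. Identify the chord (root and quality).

The figures 4 2 indicate a seventh chord in third inversion.
In third inversion the root lies a second above the bass: a second above F# in B minor is G.
The chord tones are F#, G, B, D, giving G major seventh.

G major seventh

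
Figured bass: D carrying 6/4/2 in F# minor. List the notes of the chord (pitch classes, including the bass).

D, E, G#, B

A second above D in this key is E.
A fourth above D in this key is G#.
A sixth above D in this key is B.
Together with the bass D, this spells E dominant seventh in third inversion.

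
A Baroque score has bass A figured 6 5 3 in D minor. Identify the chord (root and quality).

F major seventh

The figures 6 5 3 indicate a seventh chord in first inversion.
In first inversion the root lies a sixth above the bass: a sixth above A in D minor is F.
The chord tones are A, C, E, F, giving F major seventh.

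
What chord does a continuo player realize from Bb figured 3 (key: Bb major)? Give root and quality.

Bb major

The figures 3 indicate a triad in root position.
In root position the bass is the root, so the root is Bb.
The chord tones are Bb, D, F, giving Bb major.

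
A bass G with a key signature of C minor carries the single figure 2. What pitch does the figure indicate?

Ab

Counting 1 letter step above G lands on A; in C minor, that letter is Ab.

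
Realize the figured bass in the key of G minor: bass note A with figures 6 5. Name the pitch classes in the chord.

A, C, Eb, F

The written figures 6 5 are shorthand for 6/5/3: the 3 is implied.
A third above A in this key is C.
A fifth above A in this key is Eb.
A sixth above A in this key is F.
Together with the bass A, this spells F dominant seventh in first inversion.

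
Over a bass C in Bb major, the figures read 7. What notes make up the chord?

C, Eb, G, Bb

The written figures 7 are shorthand for 7/5/3: the 5/3 are implied.
A third above C in this key is Eb.
A fifth above C in this key is G.
A seventh above C in this key is Bb.
Together with the bass C, this spells C minor seventh in root position.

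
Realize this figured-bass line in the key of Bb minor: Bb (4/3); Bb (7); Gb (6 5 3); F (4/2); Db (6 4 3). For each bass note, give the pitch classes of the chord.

Bb (6/4/3): Bb, Db, Eb, Gb.
Bb (7/5/3): Bb, Db, F, Ab.
Gb (6/5/3): Gb, Bb, Db, Eb.
F (6/4/2): F, Gb, Bb, Db.
Db (6/4/3): Db, F, Gb, Bb.

Bb, Db, Eb, Gb | Bb, Db, F, Ab | Gb, Bb, Db, Eb | F, Gb, Bb, Db | Db, F, Gb, Bb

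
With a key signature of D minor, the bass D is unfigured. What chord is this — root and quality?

An unfigured bass indicates a triad in root position.
In root position the bass is the root, so the root is D.
The chord tones are D, F, A, giving D minor.

D minor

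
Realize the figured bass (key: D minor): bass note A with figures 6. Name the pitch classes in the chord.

A, C, F

The written figures 6 are shorthand for 6/3: the 3 is implied.
A third above A in this key is C.
A sixth above A in this key is F.
Together with the bass A, this spells F major in first inversion.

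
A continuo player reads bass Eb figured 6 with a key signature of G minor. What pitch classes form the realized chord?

Eb, G, C

The written figures 6 are shorthand for 6/3: the 3 is implied.
A third above Eb in this key is G.
A sixth above Eb in this key is C.
Together with the bass Eb, this spells C minor in first inversion.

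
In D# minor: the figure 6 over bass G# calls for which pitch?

E#

Counting 5 letter steps above G# lands on E; in D# minor, that letter is E#.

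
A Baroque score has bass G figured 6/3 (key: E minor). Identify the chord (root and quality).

E minor

The figures 6/3 indicate a triad in first inversion.
In first inversion the root lies a sixth above the bass: a sixth above G in E minor is E.
The chord tones are G, B, E, giving E minor.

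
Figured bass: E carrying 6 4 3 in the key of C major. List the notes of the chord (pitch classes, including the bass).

A third above E in this key is G.
A fourth above E in this key is A.
A sixth above E in this key is C.
Together with the bass E, this spells A minor seventh in second inversion.

E, G, A, C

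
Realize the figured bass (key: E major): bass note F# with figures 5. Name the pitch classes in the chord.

The written figures 5 are shorthand for 5/3: the 3 is implied.
A third above F# in this key is A.
A fifth above F# in this key is C#.
Together with the bass F#, this spells F# minor in root position.

F#, A, C#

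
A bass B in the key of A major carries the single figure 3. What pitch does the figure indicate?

Counting 2 letter steps above B lands on D; in A major, that letter is D.

D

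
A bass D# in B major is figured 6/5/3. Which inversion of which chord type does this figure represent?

seventh chord, first inversion

Intervals of 6/5/3 above the bass form a seventh chord; the bass is the third, so this is first inversion.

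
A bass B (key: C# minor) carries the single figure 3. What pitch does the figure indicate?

Counting 2 letter steps above B lands on D; in C# minor, that letter is D#.

D#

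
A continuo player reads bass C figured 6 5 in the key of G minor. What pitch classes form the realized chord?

C, Eb, G, A

The written figures 6 5 are shorthand for 6/5/3: the 3 is implied.
A third above C in this key is Eb.
A fifth above C in this key is G.
A sixth above C in this key is A.
Together with the bass C, this spells A half-diminished seventh in first inversion.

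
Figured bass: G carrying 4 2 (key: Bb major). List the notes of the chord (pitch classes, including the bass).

The written figures 4 2 are shorthand for 6/4/2: the 6 is implied.
A second above G in this key is A.
A fourth above G in this key is C.
A sixth above G in this key is Eb.
Together with the bass G, this spells A half-diminished seventh in third inversion.

G, A, C, Eb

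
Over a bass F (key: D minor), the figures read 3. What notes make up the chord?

F, A, C

The written figures 3 are shorthand for 5/3: the 5 is implied.
A third above F in this key is A.
A fifth above F in this key is C.
Together with the bass F, this spells F major in root position.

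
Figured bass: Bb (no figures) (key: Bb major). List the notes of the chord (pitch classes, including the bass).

An unfigured bass implies 5/3.
A third above Bb in this key is D.
A fifth above Bb in this key is F.
Together with the bass Bb, this spells Bb major in root position.

Bb, D, F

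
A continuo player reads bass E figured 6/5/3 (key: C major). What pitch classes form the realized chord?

E, G, B, C

A third above E in this key is G.
A fifth above E in this key is B.
A sixth above E in this key is C.
Together with the bass E, this spells C major seventh in first inversion.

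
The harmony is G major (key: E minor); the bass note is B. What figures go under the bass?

6

B is the third of G major, so the chord is in first inversion.
A triad in first inversion is figured 6/3, conventionally abbreviated 6.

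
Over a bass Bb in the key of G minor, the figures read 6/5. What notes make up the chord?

Bb, D, F, G

The written figures 6/5 are shorthand for 6/5/3: the 3 is implied.
A third above Bb in this key is D.
A fifth above Bb in this key is F.
A sixth above Bb in this key is G.
Together with the bass Bb, this spells G minor seventh in first inversion.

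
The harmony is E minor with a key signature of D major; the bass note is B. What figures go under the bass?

6/4

B is the fifth of E minor, so the chord is in second inversion.
A triad in second inversion is figured 6/4, conventionally abbreviated 6/4.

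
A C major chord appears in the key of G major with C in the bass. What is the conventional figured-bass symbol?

no figures

C is the root of C major, so the chord is in root position.
A triad in root position is figured 5/3, conventionally abbreviated (no figures — root-position triad).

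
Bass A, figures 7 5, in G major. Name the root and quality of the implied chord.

A minor seventh

The figures 7 5 indicate a seventh chord in root position.
In root position the bass is the root, so the root is A.
The chord tones are A, C, E, G, giving A minor seventh.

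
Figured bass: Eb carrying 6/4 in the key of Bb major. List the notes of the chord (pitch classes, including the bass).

Eb, A, C

A fourth above Eb in this key is A.
A sixth above Eb in this key is C.
Together with the bass Eb, this spells A diminished in second inversion.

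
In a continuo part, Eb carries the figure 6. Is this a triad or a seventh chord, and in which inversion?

6 is shorthand for 6/3.
Intervals of 6/3 above the bass form a triad; the bass is the third, so this is first inversion.

triad, first inversion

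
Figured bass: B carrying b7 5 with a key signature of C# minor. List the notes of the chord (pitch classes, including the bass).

B, D#, F#, Ab

The written figures b7 5 are shorthand for 7/5/3: the 3 is implied.
A third above B in this key is D#.
A fifth above B in this key is F#.
A seventh above B in this key is A, lowered to Ab by the flat.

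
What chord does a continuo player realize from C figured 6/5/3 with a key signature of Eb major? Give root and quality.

Ab major seventh

The figures 6/5/3 indicate a seventh chord in first inversion.
In first inversion the root lies a sixth above the bass: a sixth above C in Eb major is Ab.
The chord tones are C, Eb, G, Ab, giving Ab major seventh.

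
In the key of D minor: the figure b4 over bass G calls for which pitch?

Cb

Counting 3 letter steps above G lands on C; in D minor, that letter is C.
The b4 figure lowers it a semitone, giving Cb.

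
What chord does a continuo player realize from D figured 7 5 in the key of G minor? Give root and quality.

D minor seventh

The figures 7 5 indicate a seventh chord in root position.
In root position the bass is the root, so the root is D.
The chord tones are D, F, A, C, giving D minor seventh.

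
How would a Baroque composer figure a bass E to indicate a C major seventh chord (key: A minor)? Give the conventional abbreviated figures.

E is the third of C major seventh, so the chord is in first inversion.
A seventh chord in first inversion is figured 6/5/3, conventionally abbreviated 6/5.

6/5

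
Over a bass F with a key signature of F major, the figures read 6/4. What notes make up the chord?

A fourth above F in this key is Bb.
A sixth above F in this key is D.
Together with the bass F, this spells Bb major in second inversion.

F, Bb, D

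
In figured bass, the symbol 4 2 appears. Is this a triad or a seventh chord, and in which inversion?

seventh chord, third inversion

4 2 is shorthand for 6/4/2.
Intervals of 6/4/2 above the bass form a seventh chord; the bass is the seventh, so this is third inversion.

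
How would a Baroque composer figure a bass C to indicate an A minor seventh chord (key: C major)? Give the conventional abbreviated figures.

6/5

C is the third of A minor seventh, so the chord is in first inversion.
A seventh chord in first inversion is figured 6/5/3, conventionally abbreviated 6/5.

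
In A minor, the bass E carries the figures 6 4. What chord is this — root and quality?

The figures 6 4 indicate a triad in second inversion.
In second inversion the root lies a fourth above the bass: a fourth above E in A minor is A.
The chord tones are E, A, C, giving A minor.

A minor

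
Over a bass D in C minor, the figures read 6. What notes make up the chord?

D, F, Bb

The written figures 6 are shorthand for 6/3: the 3 is implied.
A third above D in this key is F.
A sixth above D in this key is Bb.
Together with the bass D, this spells Bb major in first inversion.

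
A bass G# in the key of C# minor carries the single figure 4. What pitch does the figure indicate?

Counting 3 letter steps above G# lands on C; in C# minor, that letter is C#.

C#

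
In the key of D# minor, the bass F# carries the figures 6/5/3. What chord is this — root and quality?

The figures 6/5/3 indicate a seventh chord in first inversion.
In first inversion the root lies a sixth above the bass: a sixth above F# in D# minor is D#.
The chord tones are F#, A#, C#, D#, giving D# minor seventh.

D# minor seventh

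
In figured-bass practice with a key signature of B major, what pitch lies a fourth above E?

A#

Counting 3 letter steps above E lands on A; in B major, that letter is A#.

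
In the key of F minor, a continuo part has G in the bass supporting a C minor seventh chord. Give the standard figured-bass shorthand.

G is the fifth of C minor seventh, so the chord is in second inversion.
A seventh chord in second inversion is figured 6/4/3, conventionally abbreviated 4/3.

4/3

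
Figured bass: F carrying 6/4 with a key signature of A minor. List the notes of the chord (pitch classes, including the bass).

F, B, D

A fourth above F in this key is B.
A sixth above F in this key is D.
Together with the bass F, this spells B diminished in second inversion.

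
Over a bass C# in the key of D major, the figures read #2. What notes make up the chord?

C#, D#, F#, A

The written figures #2 are shorthand for 6/4/2: the 6/4 are implied.
A second above C# in this key is D, raised to D# by the sharp.
A fourth above C# in this key is F#.
A sixth above C# in this key is A.
Together with the bass C#, this spells D# half-diminished seventh in third inversion.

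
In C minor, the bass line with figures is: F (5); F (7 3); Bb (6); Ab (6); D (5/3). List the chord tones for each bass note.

F (5/3): F, Ab, C.
F (7/5/3): F, Ab, C, Eb.
Bb (6/3): Bb, D, G.
Ab (6/3): Ab, C, F.
D (5/3): D, F, Ab.

F, Ab, C | F, Ab, C, Eb | Bb, D, G | Ab, C, F | D, F, Ab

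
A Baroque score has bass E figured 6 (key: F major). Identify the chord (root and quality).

The figures 6 indicate a triad in first inversion.
In first inversion the root lies a sixth above the bass: a sixth above E in F major is C.
The chord tones are E, G, C, giving C major.

C major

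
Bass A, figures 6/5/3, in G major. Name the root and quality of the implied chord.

The figures 6/5/3 indicate a seventh chord in first inversion.
In first inversion the root lies a sixth above the bass: a sixth above A in G major is F#.
The chord tones are A, C, E, F#, giving F# half-diminished seventh.

F# half-diminished seventh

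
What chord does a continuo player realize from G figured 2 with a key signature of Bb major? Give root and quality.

A half-diminished seventh

The figures 2 indicate a seventh chord in third inversion.
In third inversion the root lies a second above the bass: a second above G in Bb major is A.
The chord tones are G, A, C, Eb, giving A half-diminished seventh.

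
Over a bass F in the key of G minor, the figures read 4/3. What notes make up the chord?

The written figures 4/3 are shorthand for 6/4/3: the 6 is implied.
A third above F in this key is A.
A fourth above F in this key is Bb.
A sixth above F in this key is D.
Together with the bass F, this spells Bb major seventh in second inversion.

F, A, Bb, D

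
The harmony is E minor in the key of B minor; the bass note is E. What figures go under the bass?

no figures

E is the root of E minor, so the chord is in root position.
A triad in root position is figured 5/3, conventionally abbreviated (no figures — root-position triad).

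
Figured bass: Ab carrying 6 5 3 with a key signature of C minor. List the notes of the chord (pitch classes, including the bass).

A third above Ab in this key is C.
A fifth above Ab in this key is Eb.
A sixth above Ab in this key is F.
Together with the bass Ab, this spells F minor seventh in first inversion.

Ab, C, Eb, F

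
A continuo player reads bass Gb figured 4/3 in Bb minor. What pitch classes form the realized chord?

Gb, Bb, C, Eb

The written figures 4/3 are shorthand for 6/4/3: the 6 is implied.
A third above Gb in this key is Bb.
A fourth above Gb in this key is C.
A sixth above Gb in this key is Eb.
Together with the bass Gb, this spells C half-diminished seventh in second inversion.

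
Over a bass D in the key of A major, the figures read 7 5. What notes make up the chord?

D, F#, A, C#

The written figures 7 5 are shorthand for 7/5/3: the 3 is implied.
A third above D in this key is F#.
A fifth above D in this key is A.
A seventh above D in this key is C#.
Together with the bass D, this spells D major seventh in root position.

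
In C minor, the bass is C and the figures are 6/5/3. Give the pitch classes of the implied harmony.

A third above C in this key is Eb.
A fifth above C in this key is G.
A sixth above C in this key is Ab.
Together with the bass C, this spells Ab major seventh in first inversion.

C, Eb, G, Ab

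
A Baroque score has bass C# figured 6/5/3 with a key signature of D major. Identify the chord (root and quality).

A dominant seventh

The figures 6/5/3 indicate a seventh chord in first inversion.
In first inversion the root lies a sixth above the bass: a sixth above C# in D major is A.
The chord tones are C#, E, G, A, giving A dominant seventh.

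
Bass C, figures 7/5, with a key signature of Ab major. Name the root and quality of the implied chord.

C minor seventh

The figures 7/5 indicate a seventh chord in root position.
In root position the bass is the root, so the root is C.
The chord tones are C, Eb, G, Bb, giving C minor seventh.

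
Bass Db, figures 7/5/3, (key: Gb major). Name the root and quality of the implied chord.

The figures 7/5/3 indicate a seventh chord in root position.
In root position the bass is the root, so the root is Db.
The chord tones are Db, F, Ab, Cb, giving Db dominant seventh.

Db dominant seventh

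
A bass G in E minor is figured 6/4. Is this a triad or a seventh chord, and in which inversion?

Intervals of 6/4 above the bass form a triad; the bass is the fifth, so this is second inversion.

triad, second inversion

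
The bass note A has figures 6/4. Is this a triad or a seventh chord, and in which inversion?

triad, second inversion

Intervals of 6/4 above the bass form a triad; the bass is the fifth, so this is second inversion.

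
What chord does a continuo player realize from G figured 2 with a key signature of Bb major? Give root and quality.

The figures 2 indicate a seventh chord in third inversion.
In third inversion the root lies a second above the bass: a second above G in Bb major is A.
The chord tones are G, A, C, Eb, giving A half-diminished seventh.

A half-diminished seventh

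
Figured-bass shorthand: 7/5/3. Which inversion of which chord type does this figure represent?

Intervals of 7/5/3 above the bass form a seventh chord; the bass is the root, so this is root position.

seventh chord, root position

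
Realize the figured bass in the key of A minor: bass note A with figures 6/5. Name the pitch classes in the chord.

The written figures 6/5 are shorthand for 6/5/3: the 3 is implied.
A third above A in this key is C.
A fifth above A in this key is E.
A sixth above A in this key is F.
Together with the bass A, this spells F major seventh in first inversion.

A, C, E, F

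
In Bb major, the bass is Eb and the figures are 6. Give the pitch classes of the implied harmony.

The written figures 6 are shorthand for 6/3: the 3 is implied.
A third above Eb in this key is G.
A sixth above Eb in this key is C.
Together with the bass Eb, this spells C minor in first inversion.

Eb, G, C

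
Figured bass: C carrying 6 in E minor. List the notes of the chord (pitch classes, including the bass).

C, E, A

The written figures 6 are shorthand for 6/3: the 3 is implied.
A third above C in this key is E.
A sixth above C in this key is A.
Together with the bass C, this spells A minor in first inversion.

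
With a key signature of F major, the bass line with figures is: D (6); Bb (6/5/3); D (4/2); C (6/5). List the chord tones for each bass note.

D, F, Bb | Bb, D, F, G | D, E, G, Bb | C, E, G, A

D (6/3): D, F, Bb.
Bb (6/5/3): Bb, D, F, G.
D (6/4/2): D, E, G, Bb.
C (6/5/3): C, E, G, A.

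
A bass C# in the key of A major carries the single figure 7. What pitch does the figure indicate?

Counting 6 letter steps above C# lands on B; in A major, that letter is B.

B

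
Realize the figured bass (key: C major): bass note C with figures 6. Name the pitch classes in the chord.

C, E, A

The written figures 6 are shorthand for 6/3: the 3 is implied.
A third above C in this key is E.
A sixth above C in this key is A.
Together with the bass C, this spells A minor in first inversion.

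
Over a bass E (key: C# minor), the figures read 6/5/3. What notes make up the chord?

E, G#, B, C#

A third above E in this key is G#.
A fifth above E in this key is B.
A sixth above E in this key is C#.
Together with the bass E, this spells C# minor seventh in first inversion.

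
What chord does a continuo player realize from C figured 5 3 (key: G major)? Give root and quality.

C major

The figures 5 3 indicate a triad in root position.
In root position the bass is the root, so the root is C.
The chord tones are C, E, G, giving C major.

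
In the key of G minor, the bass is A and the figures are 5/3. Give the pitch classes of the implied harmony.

A, C, Eb

A third above A in this key is C.
A fifth above A in this key is Eb.
Together with the bass A, this spells A diminished in root position.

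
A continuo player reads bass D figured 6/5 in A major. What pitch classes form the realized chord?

The written figures 6/5 are shorthand for 6/5/3: the 3 is implied.
A third above D in this key is F#.
A fifth above D in this key is A.
A sixth above D in this key is B.
Together with the bass D, this spells B minor seventh in first inversion.

D, F#, A, B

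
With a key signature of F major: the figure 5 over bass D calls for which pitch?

Counting 4 letter steps above D lands on A; in F major, that letter is A.

A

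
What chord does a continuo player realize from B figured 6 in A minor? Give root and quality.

G major

The figures 6 indicate a triad in first inversion.
In first inversion the root lies a sixth above the bass: a sixth above B in A minor is G.
The chord tones are B, D, G, giving G major.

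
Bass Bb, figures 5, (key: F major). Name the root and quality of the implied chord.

The figures 5 indicate a triad in root position.
In root position the bass is the root, so the root is Bb.
The chord tones are Bb, D, F, giving Bb major.

Bb major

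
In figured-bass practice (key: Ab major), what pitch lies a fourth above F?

Bb

Counting 3 letter steps above F lands on B; in Ab major, that letter is Bb.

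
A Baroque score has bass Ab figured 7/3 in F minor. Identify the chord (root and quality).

Ab major seventh

The figures 7/3 indicate a seventh chord in root position.
In root position the bass is the root, so the root is Ab.
The chord tones are Ab, C, Eb, G, giving Ab major seventh.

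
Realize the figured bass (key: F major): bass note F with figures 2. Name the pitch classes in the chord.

F, G, Bb, D

The written figures 2 are shorthand for 6/4/2: the 6/4 are implied.
A second above F in this key is G.
A fourth above F in this key is Bb.
A sixth above F in this key is D.
Together with the bass F, this spells G minor seventh in third inversion.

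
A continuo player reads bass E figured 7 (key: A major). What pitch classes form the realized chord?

E, G#, B, D

The written figures 7 are shorthand for 7/5/3: the 5/3 are implied.
A third above E in this key is G#.
A fifth above E in this key is B.
A seventh above E in this key is D.
Together with the bass E, this spells E dominant seventh in root position.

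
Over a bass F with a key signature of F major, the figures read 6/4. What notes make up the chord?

F, Bb, D

A fourth above F in this key is Bb.
A sixth above F in this key is D.
Together with the bass F, this spells Bb major in second inversion.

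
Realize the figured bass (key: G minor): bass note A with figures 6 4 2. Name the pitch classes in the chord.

A second above A in this key is Bb.
A fourth above A in this key is D.
A sixth above A in this key is F.
Together with the bass A, this spells Bb major seventh in third inversion.

A, Bb, D, F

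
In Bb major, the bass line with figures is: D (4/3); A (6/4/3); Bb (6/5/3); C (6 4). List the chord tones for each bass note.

D, F, G, Bb | A, C, D, F | Bb, D, F, G | C, F, A

D (6/4/3): D, F, G, Bb.
A (6/4/3): A, C, D, F.
Bb (6/5/3): Bb, D, F, G.
C (6/4): C, F, A.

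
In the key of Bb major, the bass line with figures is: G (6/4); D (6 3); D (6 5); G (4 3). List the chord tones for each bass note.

G (6/4): G, C, Eb.
D (6/3): D, F, Bb.
D (6/5/3): D, F, A, Bb.
G (6/4/3): G, Bb, C, Eb.

G, C, Eb | D, F, Bb | D, F, A, Bb | G, Bb, C, Eb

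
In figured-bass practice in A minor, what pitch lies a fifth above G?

D

Counting 4 letter steps above G lands on D; in A minor, that letter is D.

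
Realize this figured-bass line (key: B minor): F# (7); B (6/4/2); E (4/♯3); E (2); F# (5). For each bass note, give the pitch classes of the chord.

F# (7/5/3): F#, A, C#, E.
B (6/4/2): B, C#, E, G.
E (6/4/#3): E, G#, A, C#.
E (6/4/2): E, F#, A, C#.
F# (5/3): F#, A, C#.

F#, A, C#, E | B, C#, E, G | E, G#, A, C# | E, F#, A, C# | F#, A, C#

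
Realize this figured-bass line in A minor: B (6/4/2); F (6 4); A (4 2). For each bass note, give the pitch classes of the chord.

B, C, E, G | F, B, D | A, B, D, F

B (6/4/2): B, C, E, G.
F (6/4): F, B, D.
A (6/4/2): A, B, D, F.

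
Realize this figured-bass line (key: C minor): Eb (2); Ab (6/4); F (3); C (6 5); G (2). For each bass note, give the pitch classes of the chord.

Eb, F, Ab, C | Ab, D, F | F, Ab, C | C, Eb, G, Ab | G, Ab, C, Eb

Eb (6/4/2): Eb, F, Ab, C.
Ab (6/4): Ab, D, F.
F (5/3): F, Ab, C.
C (6/5/3): C, Eb, G, Ab.
G (6/4/2): G, Ab, C, Eb.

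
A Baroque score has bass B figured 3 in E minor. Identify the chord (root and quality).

B minor

The figures 3 indicate a triad in root position.
In root position the bass is the root, so the root is B.
The chord tones are B, D, F#, giving B minor.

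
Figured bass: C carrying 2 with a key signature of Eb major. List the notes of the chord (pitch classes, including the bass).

C, D, F, Ab

The written figures 2 are shorthand for 6/4/2: the 6/4 are implied.
A second above C in this key is D.
A fourth above C in this key is F.
A sixth above C in this key is Ab.
Together with the bass C, this spells D half-diminished seventh in third inversion.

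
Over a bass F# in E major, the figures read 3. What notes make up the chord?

F#, A, C#

The written figures 3 are shorthand for 5/3: the 5 is implied.
A third above F# in this key is A.
A fifth above F# in this key is C#.
Together with the bass F#, this spells F# minor in root position.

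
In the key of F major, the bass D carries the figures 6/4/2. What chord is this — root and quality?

E half-diminished seventh

The figures 6/4/2 indicate a seventh chord in third inversion.
In third inversion the root lies a second above the bass: a second above D in F major is E.
The chord tones are D, E, G, Bb, giving E half-diminished seventh.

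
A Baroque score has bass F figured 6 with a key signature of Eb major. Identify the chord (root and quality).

The figures 6 indicate a triad in first inversion.
In first inversion the root lies a sixth above the bass: a sixth above F in Eb major is D.
The chord tones are F, Ab, D, giving D diminished.

D diminished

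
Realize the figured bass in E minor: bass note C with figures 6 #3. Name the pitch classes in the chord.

C, E#, A

A third above C in this key is E, raised to E# by the sharp.
A sixth above C in this key is A.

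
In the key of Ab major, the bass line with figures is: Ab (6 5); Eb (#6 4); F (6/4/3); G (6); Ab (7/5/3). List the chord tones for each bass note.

Ab, C, Eb, F | Eb, Ab, C# | F, Ab, Bb, Db | G, Bb, Eb | Ab, C, Eb, G

Ab (6/5/3): Ab, C, Eb, F.
Eb (#6/4): Eb, Ab, C#.
F (6/4/3): F, Ab, Bb, Db.
G (6/3): G, Bb, Eb.
Ab (7/5/3): Ab, C, Eb, G.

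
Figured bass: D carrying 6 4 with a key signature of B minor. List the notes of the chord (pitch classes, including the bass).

D, G, B

A fourth above D in this key is G.
A sixth above D in this key is B.
Together with the bass D, this spells G major in second inversion.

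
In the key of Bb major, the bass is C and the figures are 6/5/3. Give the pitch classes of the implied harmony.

C, Eb, G, A

A third above C in this key is Eb.
A fifth above C in this key is G.
A sixth above C in this key is A.
Together with the bass C, this spells A half-diminished seventh in first inversion.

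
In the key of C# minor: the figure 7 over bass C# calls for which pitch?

Counting 6 letter steps above C# lands on B; in C# minor, that letter is B.

B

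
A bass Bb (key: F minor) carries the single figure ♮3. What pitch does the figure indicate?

Counting 2 letter steps above Bb lands on D; in F minor, that letter is Db.
The ♮3 figure makes it natural, giving D.

D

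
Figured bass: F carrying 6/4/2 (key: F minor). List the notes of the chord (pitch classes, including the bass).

F, G, Bb, Db

A second above F in this key is G.
A fourth above F in this key is Bb.
A sixth above F in this key is Db.
Together with the bass F, this spells G half-diminished seventh in third inversion.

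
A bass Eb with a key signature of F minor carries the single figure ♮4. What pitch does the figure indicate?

Counting 3 letter steps above Eb lands on A; in F minor, that letter is Ab.
The ♮4 figure makes it natural, giving A.

A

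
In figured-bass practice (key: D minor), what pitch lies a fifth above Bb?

Counting 4 letter steps above Bb lands on F; in D minor, that letter is F.

F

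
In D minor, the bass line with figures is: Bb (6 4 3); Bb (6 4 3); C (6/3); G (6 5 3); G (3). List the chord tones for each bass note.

Bb (6/4/3): Bb, D, E, G.
Bb (6/4/3): Bb, D, E, G.
C (6/3): C, E, A.
G (6/5/3): G, Bb, D, E.
G (5/3): G, Bb, D.

Bb, D, E, G | Bb, D, E, G | C, E, A | G, Bb, D, E | G, Bb, D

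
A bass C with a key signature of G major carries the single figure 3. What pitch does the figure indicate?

E

Counting 2 letter steps above C lands on E; in G major, that letter is E.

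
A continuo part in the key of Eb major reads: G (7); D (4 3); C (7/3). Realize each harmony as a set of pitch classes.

G, Bb, D, F | D, F, G, Bb | C, Eb, G, Bb

G (7/5/3): G, Bb, D, F.
D (6/4/3): D, F, G, Bb.
C (7/5/3): C, Eb, G, Bb.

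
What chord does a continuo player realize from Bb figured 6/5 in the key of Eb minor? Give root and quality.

The figures 6/5 indicate a seventh chord in first inversion.
In first inversion the root lies a sixth above the bass: a sixth above Bb in Eb minor is Gb.
The chord tones are Bb, Db, F, Gb, giving Gb major seventh.

Gb major seventh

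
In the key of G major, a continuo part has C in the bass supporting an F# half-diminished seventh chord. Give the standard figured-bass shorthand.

4/3

C is the fifth of F# half-diminished seventh, so the chord is in second inversion.
A seventh chord in second inversion is figured 6/4/3, conventionally abbreviated 4/3.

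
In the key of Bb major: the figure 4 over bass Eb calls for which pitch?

A

Counting 3 letter steps above Eb lands on A; in Bb major, that letter is A.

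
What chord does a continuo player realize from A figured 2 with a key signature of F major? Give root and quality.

Bb major seventh

The figures 2 indicate a seventh chord in third inversion.
In third inversion the root lies a second above the bass: a second above A in F major is Bb.
The chord tones are A, Bb, D, F, giving Bb major seventh.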